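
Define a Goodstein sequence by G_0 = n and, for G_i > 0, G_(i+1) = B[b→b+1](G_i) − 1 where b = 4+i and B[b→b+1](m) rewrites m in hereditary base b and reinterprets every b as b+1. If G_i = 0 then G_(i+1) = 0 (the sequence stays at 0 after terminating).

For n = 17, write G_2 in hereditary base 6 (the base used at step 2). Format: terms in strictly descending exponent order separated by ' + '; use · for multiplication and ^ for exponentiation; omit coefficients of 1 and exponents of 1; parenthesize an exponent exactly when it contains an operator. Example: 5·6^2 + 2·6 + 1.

[0] 17 ≡ 4^2 + 1 (base 4). Lift 5: 26. −1: 25.
[1] 25 ≡ 5^2 (base 5). Lift 6: 36. −1: 35.
[2] 35 ≡ 5·6 + 5 (base 6). Lift 7: 40. −1: 39.

5·6 + 5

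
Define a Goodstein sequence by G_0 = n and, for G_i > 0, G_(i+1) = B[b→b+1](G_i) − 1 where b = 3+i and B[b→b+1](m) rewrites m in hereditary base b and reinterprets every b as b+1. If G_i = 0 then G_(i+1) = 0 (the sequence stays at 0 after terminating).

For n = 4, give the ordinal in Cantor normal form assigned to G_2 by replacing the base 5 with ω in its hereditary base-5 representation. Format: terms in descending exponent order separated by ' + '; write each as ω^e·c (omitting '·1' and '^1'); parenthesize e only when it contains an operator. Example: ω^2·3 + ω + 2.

base 3: 4 = 3 + 1; at 4: 4 + 1 = 5; next = 4
base 4: 4 = 4; at 5: 5 = 5; next = 4

4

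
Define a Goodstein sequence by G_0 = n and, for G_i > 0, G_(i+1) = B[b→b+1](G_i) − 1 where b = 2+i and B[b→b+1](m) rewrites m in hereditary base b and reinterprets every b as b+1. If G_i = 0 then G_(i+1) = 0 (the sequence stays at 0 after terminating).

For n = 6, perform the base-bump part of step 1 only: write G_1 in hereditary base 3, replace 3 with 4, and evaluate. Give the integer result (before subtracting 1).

(0) 6|_2 = 2^2 + 2 ↦ 3^3 + 3|_3 = 30 ⇒ 29
(1) 29|_3 = 3^3 + 2 ↦ 4^4 + 2|_4 = 258 ⇒ 257

258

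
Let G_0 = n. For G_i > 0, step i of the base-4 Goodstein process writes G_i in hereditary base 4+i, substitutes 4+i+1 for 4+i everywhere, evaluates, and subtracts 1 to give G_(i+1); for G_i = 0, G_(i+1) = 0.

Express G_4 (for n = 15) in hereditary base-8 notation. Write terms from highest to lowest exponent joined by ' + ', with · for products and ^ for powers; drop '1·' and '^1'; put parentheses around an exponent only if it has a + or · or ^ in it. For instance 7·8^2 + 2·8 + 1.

step 0: 15 = 3·4 + 3; sub 5 for 4: 3·5 + 3; = 18; G_1 = 18−1 = 17
step 1: 17 = 3·5 + 2; sub 6 for 5: 3·6 + 2; = 20; G_2 = 20−1 = 19
step 2: 19 = 3·6 + 1; sub 7 for 6: 3·7 + 1; = 22; G_3 = 22−1 = 21
step 3: 21 = 3·7; sub 8 for 7: 3·8; = 24; G_4 = 24−1 = 23
step 4: 23 = 2·8 + 7; sub 9 for 8: 2·9 + 7; = 25; G_5 = 25−1 = 24

2·8 + 7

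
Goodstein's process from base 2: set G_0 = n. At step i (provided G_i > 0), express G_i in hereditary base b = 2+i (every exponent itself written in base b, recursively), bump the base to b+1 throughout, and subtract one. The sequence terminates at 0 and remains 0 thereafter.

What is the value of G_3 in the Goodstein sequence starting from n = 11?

i=0: 11 = 2^(2 + 1) + 2 + 1 (b=2); 2→3: 3^(3 + 1) + 3 + 1 = 85; 85−1 = 84
i=1: 84 = 3^(3 + 1) + 3 (b=3); 3→4: 4^(4 + 1) + 4 = 1028; 1028−1 = 1027
i=2: 1027 = 4^(4 + 1) + 3 (b=4); 4→5: 5^(5 + 1) + 3 = 15628; 15628−1 = 15627

15627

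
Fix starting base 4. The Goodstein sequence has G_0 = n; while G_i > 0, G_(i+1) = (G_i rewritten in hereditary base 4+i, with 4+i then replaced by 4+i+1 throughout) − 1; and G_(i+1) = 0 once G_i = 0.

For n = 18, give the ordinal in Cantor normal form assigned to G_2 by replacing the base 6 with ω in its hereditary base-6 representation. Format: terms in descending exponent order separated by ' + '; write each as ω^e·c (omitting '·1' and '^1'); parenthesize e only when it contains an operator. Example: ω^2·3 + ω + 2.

ω^2

base 4: 18 = 4^2 + 2; at 5: 5^2 + 2 = 27; next = 26
base 5: 26 = 5^2 + 1; at 6: 6^2 + 1 = 37; next = 36
base 6: 36 = 6^2; at 7: 7^2 = 49; next = 48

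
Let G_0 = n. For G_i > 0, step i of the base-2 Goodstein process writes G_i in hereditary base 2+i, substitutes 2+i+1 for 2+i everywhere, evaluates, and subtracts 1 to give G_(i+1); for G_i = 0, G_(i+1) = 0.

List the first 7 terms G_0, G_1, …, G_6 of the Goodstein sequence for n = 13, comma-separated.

13, 108, 1279, 16092, 280711, 5765998, 134219479

i=0: 13 = 2^(2 + 1) + 2^2 + 1 (b=2); 2→3: 3^(3 + 1) + 3^3 + 1 = 109; 109−1 = 108
i=1: 108 = 3^(3 + 1) + 3^3 (b=3); 3→4: 4^(4 + 1) + 4^4 = 1280; 1280−1 = 1279
i=2: 1279 = 4^(4 + 1) + 3·4^3 + 3·4^2 + 3·4 + 3 (b=4); 4→5: 5^(5 + 1) + 3·5^3 + 3·5^2 + 3·5 + 3 = 16093; 16093−1 = 16092
i=3: 16092 = 5^(5 + 1) + 3·5^3 + 3·5^2 + 3·5 + 2 (b=5); 5→6: 6^(6 + 1) + 3·6^3 + 3·6^2 + 3·6 + 2 = 280712; 280712−1 = 280711
i=4: 280711 = 6^(6 + 1) + 3·6^3 + 3·6^2 + 3·6 + 1 (b=6); 6→7: 7^(7 + 1) + 3·7^3 + 3·7^2 + 3·7 + 1 = 5765999; 5765999−1 = 5765998
i=5: 5765998 = 7^(7 + 1) + 3·7^3 + 3·7^2 + 3·7 (b=7); 7→8: 8^(8 + 1) + 3·8^3 + 3·8^2 + 3·8 = 134219480; 134219480−1 = 134219479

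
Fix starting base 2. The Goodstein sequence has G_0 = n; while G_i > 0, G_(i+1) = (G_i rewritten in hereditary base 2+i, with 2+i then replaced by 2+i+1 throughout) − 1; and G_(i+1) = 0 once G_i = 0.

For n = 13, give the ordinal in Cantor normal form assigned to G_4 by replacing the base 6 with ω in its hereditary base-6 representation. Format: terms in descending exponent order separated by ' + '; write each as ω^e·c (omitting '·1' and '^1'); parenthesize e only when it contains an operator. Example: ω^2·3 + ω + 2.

base 2: 13 = 2^(2 + 1) + 2^2 + 1; at 3: 3^(3 + 1) + 3^3 + 1 = 109; next = 108
base 3: 108 = 3^(3 + 1) + 3^3; at 4: 4^(4 + 1) + 4^4 = 1280; next = 1279
base 4: 1279 = 4^(4 + 1) + 3·4^3 + 3·4^2 + 3·4 + 3; at 5: 5^(5 + 1) + 3·5^3 + 3·5^2 + 3·5 + 3 = 16093; next = 16092
base 5: 16092 = 5^(5 + 1) + 3·5^3 + 3·5^2 + 3·5 + 2; at 6: 6^(6 + 1) + 3·6^3 + 3·6^2 + 3·6 + 2 = 280712; next = 280711

ω^(ω + 1) + ω^3·3 + ω^2·3 + ω·3 + 1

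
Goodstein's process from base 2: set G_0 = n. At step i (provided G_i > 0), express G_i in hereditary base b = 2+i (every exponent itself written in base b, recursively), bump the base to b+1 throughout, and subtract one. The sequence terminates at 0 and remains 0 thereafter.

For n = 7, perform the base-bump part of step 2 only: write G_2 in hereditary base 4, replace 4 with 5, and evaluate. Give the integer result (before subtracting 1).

i=0: 7 = 2^2 + 2 + 1 (b=2); 2→3: 3^3 + 3 + 1 = 31; 31−1 = 30
i=1: 30 = 3^3 + 3 (b=3); 3→4: 4^4 + 4 = 260; 260−1 = 259

3128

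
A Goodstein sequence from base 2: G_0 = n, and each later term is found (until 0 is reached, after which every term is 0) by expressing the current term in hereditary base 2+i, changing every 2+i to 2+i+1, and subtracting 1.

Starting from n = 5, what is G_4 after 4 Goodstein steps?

step 0: 5 = 2^2 + 1; sub 3 for 2: 3^3 + 1; = 28; G_1 = 28−1 = 27
step 1: 27 = 3^3; sub 4 for 3: 4^4; = 256; G_2 = 256−1 = 255
step 2: 255 = 3·4^3 + 3·4^2 + 3·4 + 3; sub 5 for 4: 3·5^3 + 3·5^2 + 3·5 + 3; = 468; G_3 = 468−1 = 467
step 3: 467 = 3·5^3 + 3·5^2 + 3·5 + 2; sub 6 for 5: 3·6^3 + 3·6^2 + 3·6 + 2; = 776; G_4 = 776−1 = 775
step 4: 775 = 3·6^3 + 3·6^2 + 3·6 + 1; sub 7 for 6: 3·7^3 + 3·7^2 + 3·7 + 1; = 1198; G_5 = 1198−1 = 1197

775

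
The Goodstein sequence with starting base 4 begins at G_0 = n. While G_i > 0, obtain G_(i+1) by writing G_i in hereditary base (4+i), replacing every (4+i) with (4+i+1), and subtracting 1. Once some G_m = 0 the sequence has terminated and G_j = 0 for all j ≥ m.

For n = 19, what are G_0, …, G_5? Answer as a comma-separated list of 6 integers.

19, 27, 37, 49, 63, 69

step 0: 19 = 4^2 + 3; sub 5 for 4: 5^2 + 3; = 28; G_1 = 28−1 = 27
step 1: 27 = 5^2 + 2; sub 6 for 5: 6^2 + 2; = 38; G_2 = 38−1 = 37
step 2: 37 = 6^2 + 1; sub 7 for 6: 7^2 + 1; = 50; G_3 = 50−1 = 49
step 3: 49 = 7^2; sub 8 for 7: 8^2; = 64; G_4 = 64−1 = 63
step 4: 63 = 7·8 + 7; sub 9 for 8: 7·9 + 7; = 70; G_5 = 70−1 = 69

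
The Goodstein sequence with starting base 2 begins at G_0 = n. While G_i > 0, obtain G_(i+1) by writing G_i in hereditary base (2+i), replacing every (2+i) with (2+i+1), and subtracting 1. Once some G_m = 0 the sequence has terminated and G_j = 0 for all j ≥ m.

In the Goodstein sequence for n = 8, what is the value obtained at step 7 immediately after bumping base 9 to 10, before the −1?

G_0=8  [base 2] 2^(2 + 1)  →[2↦3]→  3^(3 + 1) = 81  −1 ⇒ G_1=80
G_1=80  [base 3] 2·3^3 + 2·3^2 + 2·3 + 2  →[3↦4]→  2·4^4 + 2·4^2 + 2·4 + 2 = 554  −1 ⇒ G_2=553
G_2=553  [base 4] 2·4^4 + 2·4^2 + 2·4 + 1  →[4↦5]→  2·5^5 + 2·5^2 + 2·5 + 1 = 6311  −1 ⇒ G_3=6310
G_3=6310  [base 5] 2·5^5 + 2·5^2 + 2·5  →[5↦6]→  2·6^6 + 2·6^2 + 2·6 = 93396  −1 ⇒ G_4=93395
G_4=93395  [base 6] 2·6^6 + 2·6^2 + 6 + 5  →[6↦7]→  2·7^7 + 2·7^2 + 7 + 5 = 1647196  −1 ⇒ G_5=1647195
G_5=1647195  [base 7] 2·7^7 + 2·7^2 + 7 + 4  →[7↦8]→  2·8^8 + 2·8^2 + 8 + 4 = 33554572  −1 ⇒ G_6=33554571
G_6=33554571  [base 8] 2·8^8 + 2·8^2 + 8 + 3  →[8↦9]→  2·9^9 + 2·9^2 + 9 + 3 = 774841152  −1 ⇒ G_7=774841151
G_7=774841151  [base 9] 2·9^9 + 2·9^2 + 9 + 2  →[9↦10]→  2·10^10 + 2·10^2 + 10 + 2 = 20000000212  −1 ⇒ G_8=20000000211

20000000212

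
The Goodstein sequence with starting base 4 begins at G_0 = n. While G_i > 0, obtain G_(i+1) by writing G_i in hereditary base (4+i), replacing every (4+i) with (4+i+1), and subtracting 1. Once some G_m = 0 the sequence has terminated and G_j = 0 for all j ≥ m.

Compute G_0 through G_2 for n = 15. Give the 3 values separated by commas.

15, 17, 19

[0] 15 ≡ 3·4 + 3 (base 4). Lift 5: 18. −1: 17.
[1] 17 ≡ 3·5 + 2 (base 5). Lift 6: 20. −1: 19.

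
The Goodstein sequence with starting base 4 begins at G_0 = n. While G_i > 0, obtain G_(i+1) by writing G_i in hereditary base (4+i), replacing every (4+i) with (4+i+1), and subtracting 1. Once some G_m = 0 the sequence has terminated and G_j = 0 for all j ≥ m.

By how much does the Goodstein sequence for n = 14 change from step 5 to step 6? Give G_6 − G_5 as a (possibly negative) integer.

step 0: 14 = 3·4 + 2; sub 5 for 4: 3·5 + 2; = 17; G_1 = 17−1 = 16
step 1: 16 = 3·5 + 1; sub 6 for 5: 3·6 + 1; = 19; G_2 = 19−1 = 18
step 2: 18 = 3·6; sub 7 for 6: 3·7; = 21; G_3 = 21−1 = 20
step 3: 20 = 2·7 + 6; sub 8 for 7: 2·8 + 6; = 22; G_4 = 22−1 = 21
step 4: 21 = 2·8 + 5; sub 9 for 8: 2·9 + 5; = 23; G_5 = 23−1 = 22
step 5: 22 = 2·9 + 4; sub 10 for 9: 2·10 + 4; = 24; G_6 = 24−1 = 23

1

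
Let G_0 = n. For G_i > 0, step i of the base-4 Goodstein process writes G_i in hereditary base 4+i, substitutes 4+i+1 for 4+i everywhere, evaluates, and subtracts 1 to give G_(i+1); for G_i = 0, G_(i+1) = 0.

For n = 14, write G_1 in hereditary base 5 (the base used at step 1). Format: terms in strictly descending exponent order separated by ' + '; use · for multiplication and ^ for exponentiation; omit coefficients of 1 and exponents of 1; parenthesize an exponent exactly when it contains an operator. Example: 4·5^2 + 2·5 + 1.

3·5 + 1

i=0: 14 = 3·4 + 2 (b=4); 4→5: 3·5 + 2 = 17; 17−1 = 16
i=1: 16 = 3·5 + 1 (b=5); 5→6: 3·6 + 1 = 19; 19−1 = 18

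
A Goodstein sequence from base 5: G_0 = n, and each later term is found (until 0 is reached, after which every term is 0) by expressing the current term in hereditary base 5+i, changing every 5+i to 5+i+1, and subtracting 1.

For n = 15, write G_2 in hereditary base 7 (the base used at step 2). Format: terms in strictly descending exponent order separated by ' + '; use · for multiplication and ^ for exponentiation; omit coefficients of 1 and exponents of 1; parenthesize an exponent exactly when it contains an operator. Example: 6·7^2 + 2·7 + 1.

2·7 + 4

base 5: 15 = 3·5; at 6: 3·6 = 18; next = 17
base 6: 17 = 2·6 + 5; at 7: 2·7 + 5 = 19; next = 18
base 7: 18 = 2·7 + 4; at 8: 2·8 + 4 = 20; next = 19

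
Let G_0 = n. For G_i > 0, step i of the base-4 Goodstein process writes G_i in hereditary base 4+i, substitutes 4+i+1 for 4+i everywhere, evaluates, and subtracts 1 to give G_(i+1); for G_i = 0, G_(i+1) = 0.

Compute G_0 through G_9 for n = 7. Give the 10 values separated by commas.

G_0=7  [base 4] 4 + 3  →[4↦5]→  5 + 3 = 8  −1 ⇒ G_1=7
G_1=7  [base 5] 5 + 2  →[5↦6]→  6 + 2 = 8  −1 ⇒ G_2=7
G_2=7  [base 6] 6 + 1  →[6↦7]→  7 + 1 = 8  −1 ⇒ G_3=7
G_3=7  [base 7] 7  →[7↦8]→  8 = 8  −1 ⇒ G_4=7
G_4=7  [base 8] 7  →[8↦9]→  7 = 7  −1 ⇒ G_5=6
G_5=6  [base 9] 6  →[9↦10]→  6 = 6  −1 ⇒ G_6=5
G_6=5  [base 10] 5  →[10↦11]→  5 = 5  −1 ⇒ G_7=4
G_7=4  [base 11] 4  →[11↦12]→  4 = 4  −1 ⇒ G_8=3
G_8=3  [base 12] 3  →[12↦13]→  3 = 3  −1 ⇒ G_9=2

7, 7, 7, 7, 7, 6, 5, 4, 3, 2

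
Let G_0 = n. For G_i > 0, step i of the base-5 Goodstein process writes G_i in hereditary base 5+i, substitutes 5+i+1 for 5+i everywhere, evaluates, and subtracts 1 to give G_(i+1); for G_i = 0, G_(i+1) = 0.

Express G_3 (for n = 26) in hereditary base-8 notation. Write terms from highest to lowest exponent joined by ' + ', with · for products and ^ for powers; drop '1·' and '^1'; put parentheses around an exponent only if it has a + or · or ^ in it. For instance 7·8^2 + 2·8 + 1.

6·8 + 5

[0] 26 ≡ 5^2 + 1 (base 5). Lift 6: 37. −1: 36.
[1] 36 ≡ 6^2 (base 6). Lift 7: 49. −1: 48.
[2] 48 ≡ 6·7 + 6 (base 7). Lift 8: 54. −1: 53.
[3] 53 ≡ 6·8 + 5 (base 8). Lift 9: 59. −1: 58.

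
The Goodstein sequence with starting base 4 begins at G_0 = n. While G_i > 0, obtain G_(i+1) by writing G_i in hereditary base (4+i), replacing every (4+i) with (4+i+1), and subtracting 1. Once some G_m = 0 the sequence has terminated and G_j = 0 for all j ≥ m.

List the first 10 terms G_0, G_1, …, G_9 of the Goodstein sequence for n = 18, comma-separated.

step 0: 18 = 4^2 + 2; sub 5 for 4: 5^2 + 2; = 27; G_1 = 27−1 = 26
step 1: 26 = 5^2 + 1; sub 6 for 5: 6^2 + 1; = 37; G_2 = 37−1 = 36
step 2: 36 = 6^2; sub 7 for 6: 7^2; = 49; G_3 = 49−1 = 48
step 3: 48 = 6·7 + 6; sub 8 for 7: 6·8 + 6; = 54; G_4 = 54−1 = 53
step 4: 53 = 6·8 + 5; sub 9 for 8: 6·9 + 5; = 59; G_5 = 59−1 = 58
step 5: 58 = 6·9 + 4; sub 10 for 9: 6·10 + 4; = 64; G_6 = 64−1 = 63
step 6: 63 = 6·10 + 3; sub 11 for 10: 6·11 + 3; = 69; G_7 = 69−1 = 68
step 7: 68 = 6·11 + 2; sub 12 for 11: 6·12 + 2; = 74; G_8 = 74−1 = 73
step 8: 73 = 6·12 + 1; sub 13 for 12: 6·13 + 1; = 79; G_9 = 79−1 = 78

18, 26, 36, 48, 53, 58, 63, 68, 73, 78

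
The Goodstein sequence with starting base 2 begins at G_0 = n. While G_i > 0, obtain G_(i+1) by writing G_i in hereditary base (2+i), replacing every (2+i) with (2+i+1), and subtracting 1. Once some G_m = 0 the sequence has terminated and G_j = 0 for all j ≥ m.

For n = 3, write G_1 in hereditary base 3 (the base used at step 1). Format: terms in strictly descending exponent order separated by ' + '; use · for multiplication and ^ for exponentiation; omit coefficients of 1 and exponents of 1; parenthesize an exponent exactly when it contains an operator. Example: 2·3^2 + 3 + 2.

3

i=0: 3 = 2 + 1 (b=2); 2→3: 3 + 1 = 4; 4−1 = 3
i=1: 3 = 3 (b=3); 3→4: 4 = 4; 4−1 = 3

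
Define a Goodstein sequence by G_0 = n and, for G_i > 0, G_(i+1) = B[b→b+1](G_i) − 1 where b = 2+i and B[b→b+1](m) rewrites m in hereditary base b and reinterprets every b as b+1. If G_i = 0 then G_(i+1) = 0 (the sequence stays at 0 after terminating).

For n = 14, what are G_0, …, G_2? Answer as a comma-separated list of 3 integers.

14, 110, 1281

G_0=14  [base 2] 2^(2 + 1) + 2^2 + 2  →[2↦3]→  3^(3 + 1) + 3^3 + 3 = 111  −1 ⇒ G_1=110
G_1=110  [base 3] 3^(3 + 1) + 3^3 + 2  →[3↦4]→  4^(4 + 1) + 4^4 + 2 = 1282  −1 ⇒ G_2=1281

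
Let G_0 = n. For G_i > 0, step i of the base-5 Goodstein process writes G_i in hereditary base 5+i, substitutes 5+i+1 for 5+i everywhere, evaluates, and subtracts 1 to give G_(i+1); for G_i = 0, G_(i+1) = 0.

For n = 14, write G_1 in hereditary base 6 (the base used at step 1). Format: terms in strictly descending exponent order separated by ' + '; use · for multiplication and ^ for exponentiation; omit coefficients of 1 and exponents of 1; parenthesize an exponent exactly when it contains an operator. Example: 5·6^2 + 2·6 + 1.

G_0=14  [base 5] 2·5 + 4  →[5↦6]→  2·6 + 4 = 16  −1 ⇒ G_1=15
G_1=15  [base 6] 2·6 + 3  →[6↦7]→  2·7 + 3 = 17  −1 ⇒ G_2=16

2·6 + 3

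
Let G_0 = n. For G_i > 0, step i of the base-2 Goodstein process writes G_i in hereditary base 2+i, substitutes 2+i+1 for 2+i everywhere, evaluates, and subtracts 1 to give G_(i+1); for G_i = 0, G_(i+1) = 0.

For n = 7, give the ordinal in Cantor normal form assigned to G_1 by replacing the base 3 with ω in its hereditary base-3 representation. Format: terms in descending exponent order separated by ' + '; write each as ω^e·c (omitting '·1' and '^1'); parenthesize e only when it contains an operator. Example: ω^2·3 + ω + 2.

7 —HB2→ 2^2 + 2 + 1 —bump→ 3^3 + 3 + 1 = 31 —(−1)→ 30
30 —HB3→ 3^3 + 3 —bump→ 4^4 + 4 = 260 —(−1)→ 259

ω^ω + ω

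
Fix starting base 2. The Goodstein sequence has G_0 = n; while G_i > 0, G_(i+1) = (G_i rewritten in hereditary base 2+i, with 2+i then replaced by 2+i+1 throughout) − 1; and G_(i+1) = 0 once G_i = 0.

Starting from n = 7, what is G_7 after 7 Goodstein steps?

(0) 7|_2 = 2^2 + 2 + 1 ↦ 3^3 + 3 + 1|_3 = 31 ⇒ 30
(1) 30|_3 = 3^3 + 3 ↦ 4^4 + 4|_4 = 260 ⇒ 259
(2) 259|_4 = 4^4 + 3 ↦ 5^5 + 3|_5 = 3128 ⇒ 3127
(3) 3127|_5 = 5^5 + 2 ↦ 6^6 + 2|_6 = 46658 ⇒ 46657
(4) 46657|_6 = 6^6 + 1 ↦ 7^7 + 1|_7 = 823544 ⇒ 823543
(5) 823543|_7 = 7^7 ↦ 8^8|_8 = 16777216 ⇒ 16777215
(6) 16777215|_8 = 7·8^7 + 7·8^6 + 7·8^5 + 7·8^4 + 7·8^3 + 7·8^2 + 7·8 + 7 ↦ 7·9^7 + 7·9^6 + 7·9^5 + 7·9^4 + 7·9^3 + 7·9^2 + 7·9 + 7|_9 = 37665880 ⇒ 37665879

37665879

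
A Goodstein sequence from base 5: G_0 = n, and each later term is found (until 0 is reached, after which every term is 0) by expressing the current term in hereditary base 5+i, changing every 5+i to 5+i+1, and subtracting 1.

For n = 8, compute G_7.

[0] 8 ≡ 5 + 3 (base 5). Lift 6: 9. −1: 8.
[1] 8 ≡ 6 + 2 (base 6). Lift 7: 9. −1: 8.
[2] 8 ≡ 7 + 1 (base 7). Lift 8: 9. −1: 8.
[3] 8 ≡ 8 (base 8). Lift 9: 9. −1: 8.
[4] 8 ≡ 8 (base 9). Lift 10: 8. −1: 7.
[5] 7 ≡ 7 (base 10). Lift 11: 7. −1: 6.
[6] 6 ≡ 6 (base 11). Lift 12: 6. −1: 5.

5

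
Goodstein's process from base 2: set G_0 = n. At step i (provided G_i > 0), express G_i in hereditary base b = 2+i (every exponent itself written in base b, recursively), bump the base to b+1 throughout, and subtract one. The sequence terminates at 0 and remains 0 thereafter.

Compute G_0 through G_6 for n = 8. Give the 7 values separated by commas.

G_0 = 8. HB_2(8) = 2^(2 + 1). Bump = 81. G_1 = 80.
G_1 = 80. HB_3(80) = 2·3^3 + 2·3^2 + 2·3 + 2. Bump = 554. G_2 = 553.
G_2 = 553. HB_4(553) = 2·4^4 + 2·4^2 + 2·4 + 1. Bump = 6311. G_3 = 6310.
G_3 = 6310. HB_5(6310) = 2·5^5 + 2·5^2 + 2·5. Bump = 93396. G_4 = 93395.
G_4 = 93395. HB_6(93395) = 2·6^6 + 2·6^2 + 6 + 5. Bump = 1647196. G_5 = 1647195.
G_5 = 1647195. HB_7(1647195) = 2·7^7 + 2·7^2 + 7 + 4. Bump = 33554572. G_6 = 33554571.

8, 80, 553, 6310, 93395, 1647195, 33554571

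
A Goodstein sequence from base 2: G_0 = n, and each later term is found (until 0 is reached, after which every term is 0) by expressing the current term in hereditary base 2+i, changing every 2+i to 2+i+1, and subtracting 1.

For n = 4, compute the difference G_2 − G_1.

15

(0) 4|_2 = 2^2 ↦ 3^3|_3 = 27 ⇒ 26
(1) 26|_3 = 2·3^2 + 2·3 + 2 ↦ 2·4^2 + 2·4 + 2|_4 = 42 ⇒ 41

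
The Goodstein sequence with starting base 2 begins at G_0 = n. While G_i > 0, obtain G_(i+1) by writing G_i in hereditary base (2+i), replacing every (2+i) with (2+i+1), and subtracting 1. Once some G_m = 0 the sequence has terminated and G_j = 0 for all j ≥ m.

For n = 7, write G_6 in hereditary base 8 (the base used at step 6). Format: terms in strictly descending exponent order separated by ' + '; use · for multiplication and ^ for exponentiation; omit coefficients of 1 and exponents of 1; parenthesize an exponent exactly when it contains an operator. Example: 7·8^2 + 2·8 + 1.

7·8^7 + 7·8^6 + 7·8^5 + 7·8^4 + 7·8^3 + 7·8^2 + 7·8 + 7

i=0: 7 = 2^2 + 2 + 1 (b=2); 2→3: 3^3 + 3 + 1 = 31; 31−1 = 30
i=1: 30 = 3^3 + 3 (b=3); 3→4: 4^4 + 4 = 260; 260−1 = 259
i=2: 259 = 4^4 + 3 (b=4); 4→5: 5^5 + 3 = 3128; 3128−1 = 3127
i=3: 3127 = 5^5 + 2 (b=5); 5→6: 6^6 + 2 = 46658; 46658−1 = 46657
i=4: 46657 = 6^6 + 1 (b=6); 6→7: 7^7 + 1 = 823544; 823544−1 = 823543
i=5: 823543 = 7^7 (b=7); 7→8: 8^8 = 16777216; 16777216−1 = 16777215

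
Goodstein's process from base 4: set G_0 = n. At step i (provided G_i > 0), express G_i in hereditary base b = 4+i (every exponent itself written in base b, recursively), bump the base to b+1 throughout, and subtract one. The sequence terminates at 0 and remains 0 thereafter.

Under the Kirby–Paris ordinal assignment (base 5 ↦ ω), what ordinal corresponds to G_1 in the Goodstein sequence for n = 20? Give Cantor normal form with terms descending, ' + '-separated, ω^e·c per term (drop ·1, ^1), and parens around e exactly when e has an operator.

ω^2 + 4

(0) 20|_4 = 4^2 + 4 ↦ 5^2 + 5|_5 = 30 ⇒ 29
(1) 29|_5 = 5^2 + 4 ↦ 6^2 + 4|_6 = 40 ⇒ 39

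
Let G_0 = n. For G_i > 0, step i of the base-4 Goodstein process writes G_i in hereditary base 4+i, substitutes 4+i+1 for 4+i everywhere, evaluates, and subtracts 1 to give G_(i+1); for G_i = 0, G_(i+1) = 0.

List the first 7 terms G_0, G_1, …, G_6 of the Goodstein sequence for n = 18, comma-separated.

G_0 = 18. HB_4(18) = 4^2 + 2. Bump = 27. G_1 = 26.
G_1 = 26. HB_5(26) = 5^2 + 1. Bump = 37. G_2 = 36.
G_2 = 36. HB_6(36) = 6^2. Bump = 49. G_3 = 48.
G_3 = 48. HB_7(48) = 6·7 + 6. Bump = 54. G_4 = 53.
G_4 = 53. HB_8(53) = 6·8 + 5. Bump = 59. G_5 = 58.
G_5 = 58. HB_9(58) = 6·9 + 4. Bump = 64. G_6 = 63.

18, 26, 36, 48, 53, 58, 63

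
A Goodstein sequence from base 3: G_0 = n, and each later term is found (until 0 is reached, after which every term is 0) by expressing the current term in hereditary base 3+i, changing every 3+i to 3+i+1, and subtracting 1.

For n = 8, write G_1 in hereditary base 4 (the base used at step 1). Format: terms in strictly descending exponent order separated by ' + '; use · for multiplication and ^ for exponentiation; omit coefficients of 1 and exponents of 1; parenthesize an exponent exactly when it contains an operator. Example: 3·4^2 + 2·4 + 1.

2·4 + 1

(0) 8|_3 = 2·3 + 2 ↦ 2·4 + 2|_4 = 10 ⇒ 9
(1) 9|_4 = 2·4 + 1 ↦ 2·5 + 1|_5 = 11 ⇒ 10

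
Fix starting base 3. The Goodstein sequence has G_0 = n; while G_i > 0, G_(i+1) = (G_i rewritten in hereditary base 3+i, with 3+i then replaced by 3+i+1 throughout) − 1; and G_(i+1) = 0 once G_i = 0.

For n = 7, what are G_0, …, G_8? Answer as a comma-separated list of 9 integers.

G_0 = 7. HB_3(7) = 2·3 + 1. Bump = 9. G_1 = 8.
G_1 = 8. HB_4(8) = 2·4. Bump = 10. G_2 = 9.
G_2 = 9. HB_5(9) = 5 + 4. Bump = 10. G_3 = 9.
G_3 = 9. HB_6(9) = 6 + 3. Bump = 10. G_4 = 9.
G_4 = 9. HB_7(9) = 7 + 2. Bump = 10. G_5 = 9.
G_5 = 9. HB_8(9) = 8 + 1. Bump = 10. G_6 = 9.
G_6 = 9. HB_9(9) = 9. Bump = 10. G_7 = 9.
G_7 = 9. HB_10(9) = 9. Bump = 9. G_8 = 8.

7, 8, 9, 9, 9, 9, 9, 9, 8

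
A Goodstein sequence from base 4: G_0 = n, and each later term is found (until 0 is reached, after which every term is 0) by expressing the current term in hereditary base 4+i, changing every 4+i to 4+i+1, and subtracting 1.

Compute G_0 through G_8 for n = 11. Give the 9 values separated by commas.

11 —HB4→ 2·4 + 3 —bump→ 2·5 + 3 = 13 —(−1)→ 12
12 —HB5→ 2·5 + 2 —bump→ 2·6 + 2 = 14 —(−1)→ 13
13 —HB6→ 2·6 + 1 —bump→ 2·7 + 1 = 15 —(−1)→ 14
14 —HB7→ 2·7 —bump→ 2·8 = 16 —(−1)→ 15
15 —HB8→ 8 + 7 —bump→ 9 + 7 = 16 —(−1)→ 15
15 —HB9→ 9 + 6 —bump→ 10 + 6 = 16 —(−1)→ 15
15 —HB10→ 10 + 5 —bump→ 11 + 5 = 16 —(−1)→ 15
15 —HB11→ 11 + 4 —bump→ 12 + 4 = 16 —(−1)→ 15

11, 12, 13, 14, 15, 15, 15, 15, 15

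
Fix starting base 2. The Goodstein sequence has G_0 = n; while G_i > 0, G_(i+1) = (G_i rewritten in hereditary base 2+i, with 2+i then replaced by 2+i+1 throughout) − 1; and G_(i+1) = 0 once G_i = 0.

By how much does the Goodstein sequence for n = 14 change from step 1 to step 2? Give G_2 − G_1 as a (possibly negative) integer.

1171

G_0=14  [base 2] 2^(2 + 1) + 2^2 + 2  →[2↦3]→  3^(3 + 1) + 3^3 + 3 = 111  −1 ⇒ G_1=110
G_1=110  [base 3] 3^(3 + 1) + 3^3 + 2  →[3↦4]→  4^(4 + 1) + 4^4 + 2 = 1282  −1 ⇒ G_2=1281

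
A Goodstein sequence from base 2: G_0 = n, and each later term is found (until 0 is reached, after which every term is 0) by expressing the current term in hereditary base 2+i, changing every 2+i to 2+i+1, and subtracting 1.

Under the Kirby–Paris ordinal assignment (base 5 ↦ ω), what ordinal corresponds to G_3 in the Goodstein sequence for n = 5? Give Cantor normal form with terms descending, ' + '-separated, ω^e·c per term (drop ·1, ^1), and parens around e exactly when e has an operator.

ω^3·3 + ω^2·3 + ω·3 + 2

(0) 5|_2 = 2^2 + 1 ↦ 3^3 + 1|_3 = 28 ⇒ 27
(1) 27|_3 = 3^3 ↦ 4^4|_4 = 256 ⇒ 255
(2) 255|_4 = 3·4^3 + 3·4^2 + 3·4 + 3 ↦ 3·5^3 + 3·5^2 + 3·5 + 3|_5 = 468 ⇒ 467
(3) 467|_5 = 3·5^3 + 3·5^2 + 3·5 + 2 ↦ 3·6^3 + 3·6^2 + 3·6 + 2|_6 = 776 ⇒ 775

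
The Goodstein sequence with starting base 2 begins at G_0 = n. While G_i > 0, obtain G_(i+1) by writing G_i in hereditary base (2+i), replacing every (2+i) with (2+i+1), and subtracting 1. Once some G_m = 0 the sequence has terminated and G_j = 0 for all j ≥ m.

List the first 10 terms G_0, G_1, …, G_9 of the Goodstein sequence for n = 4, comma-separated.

4, 26, 41, 60, 83, 109, 139, 173, 211, 253

i=0: 4 = 2^2 (b=2); 2→3: 3^3 = 27; 27−1 = 26
i=1: 26 = 2·3^2 + 2·3 + 2 (b=3); 3→4: 2·4^2 + 2·4 + 2 = 42; 42−1 = 41
i=2: 41 = 2·4^2 + 2·4 + 1 (b=4); 4→5: 2·5^2 + 2·5 + 1 = 61; 61−1 = 60
i=3: 60 = 2·5^2 + 2·5 (b=5); 5→6: 2·6^2 + 2·6 = 84; 84−1 = 83
i=4: 83 = 2·6^2 + 6 + 5 (b=6); 6→7: 2·7^2 + 7 + 5 = 110; 110−1 = 109
i=5: 109 = 2·7^2 + 7 + 4 (b=7); 7→8: 2·8^2 + 8 + 4 = 140; 140−1 = 139
i=6: 139 = 2·8^2 + 8 + 3 (b=8); 8→9: 2·9^2 + 9 + 3 = 174; 174−1 = 173
i=7: 173 = 2·9^2 + 9 + 2 (b=9); 9→10: 2·10^2 + 10 + 2 = 212; 212−1 = 211
i=8: 211 = 2·10^2 + 10 + 1 (b=10); 10→11: 2·11^2 + 11 + 1 = 254; 254−1 = 253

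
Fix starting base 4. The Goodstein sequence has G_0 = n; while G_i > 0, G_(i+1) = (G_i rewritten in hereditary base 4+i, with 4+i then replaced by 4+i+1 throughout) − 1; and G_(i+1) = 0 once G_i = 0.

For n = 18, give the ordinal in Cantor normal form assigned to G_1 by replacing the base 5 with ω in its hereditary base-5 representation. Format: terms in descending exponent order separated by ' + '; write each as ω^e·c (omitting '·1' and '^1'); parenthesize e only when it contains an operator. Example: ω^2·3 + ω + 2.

ω^2 + 1

base 4: 18 = 4^2 + 2; at 5: 5^2 + 2 = 27; next = 26
base 5: 26 = 5^2 + 1; at 6: 6^2 + 1 = 37; next = 36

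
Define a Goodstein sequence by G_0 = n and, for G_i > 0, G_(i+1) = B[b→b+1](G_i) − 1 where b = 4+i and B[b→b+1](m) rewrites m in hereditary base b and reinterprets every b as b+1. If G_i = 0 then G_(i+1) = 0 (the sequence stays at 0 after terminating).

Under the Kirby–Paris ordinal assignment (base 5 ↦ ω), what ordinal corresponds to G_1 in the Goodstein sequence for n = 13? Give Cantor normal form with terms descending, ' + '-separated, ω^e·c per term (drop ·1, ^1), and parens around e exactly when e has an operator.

i=0: 13 = 3·4 + 1 (b=4); 4→5: 3·5 + 1 = 16; 16−1 = 15
i=1: 15 = 3·5 (b=5); 5→6: 3·6 = 18; 18−1 = 17

ω·3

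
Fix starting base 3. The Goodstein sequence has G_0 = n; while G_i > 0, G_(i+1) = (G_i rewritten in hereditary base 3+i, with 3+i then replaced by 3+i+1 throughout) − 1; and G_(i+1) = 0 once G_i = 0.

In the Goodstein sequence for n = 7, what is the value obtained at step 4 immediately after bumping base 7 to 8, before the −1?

10

7 —HB3→ 2·3 + 1 —bump→ 2·4 + 1 = 9 —(−1)→ 8
8 —HB4→ 2·4 —bump→ 2·5 = 10 —(−1)→ 9
9 —HB5→ 5 + 4 —bump→ 6 + 4 = 10 —(−1)→ 9
9 —HB6→ 6 + 3 —bump→ 7 + 3 = 10 —(−1)→ 9
9 —HB7→ 7 + 2 —bump→ 8 + 2 = 10 —(−1)→ 9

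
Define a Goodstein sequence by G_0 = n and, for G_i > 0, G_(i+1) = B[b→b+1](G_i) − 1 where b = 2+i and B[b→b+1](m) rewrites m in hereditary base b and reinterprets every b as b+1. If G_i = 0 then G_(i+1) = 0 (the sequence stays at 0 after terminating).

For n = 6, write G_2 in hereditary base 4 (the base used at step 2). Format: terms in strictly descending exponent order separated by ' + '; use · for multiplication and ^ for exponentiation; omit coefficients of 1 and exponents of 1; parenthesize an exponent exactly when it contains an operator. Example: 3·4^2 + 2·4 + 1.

4^4 + 1

(0) 6|_2 = 2^2 + 2 ↦ 3^3 + 3|_3 = 30 ⇒ 29
(1) 29|_3 = 3^3 + 2 ↦ 4^4 + 2|_4 = 258 ⇒ 257
(2) 257|_4 = 4^4 + 1 ↦ 5^5 + 1|_5 = 3126 ⇒ 3125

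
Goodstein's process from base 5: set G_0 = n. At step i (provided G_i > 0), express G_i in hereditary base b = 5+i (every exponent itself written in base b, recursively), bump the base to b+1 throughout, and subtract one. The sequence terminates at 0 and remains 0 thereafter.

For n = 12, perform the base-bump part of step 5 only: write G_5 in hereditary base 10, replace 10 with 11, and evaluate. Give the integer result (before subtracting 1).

16

12 —HB5→ 2·5 + 2 —bump→ 2·6 + 2 = 14 —(−1)→ 13
13 —HB6→ 2·6 + 1 —bump→ 2·7 + 1 = 15 —(−1)→ 14
14 —HB7→ 2·7 —bump→ 2·8 = 16 —(−1)→ 15
15 —HB8→ 8 + 7 —bump→ 9 + 7 = 16 —(−1)→ 15
15 —HB9→ 9 + 6 —bump→ 10 + 6 = 16 —(−1)→ 15
15 —HB10→ 10 + 5 —bump→ 11 + 5 = 16 —(−1)→ 15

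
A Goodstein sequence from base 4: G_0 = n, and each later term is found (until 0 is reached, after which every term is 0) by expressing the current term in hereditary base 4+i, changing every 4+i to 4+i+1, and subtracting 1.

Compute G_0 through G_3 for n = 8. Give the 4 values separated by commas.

8, 9, 9, 9

G_0 = 8. HB_4(8) = 2·4. Bump = 10. G_1 = 9.
G_1 = 9. HB_5(9) = 5 + 4. Bump = 10. G_2 = 9.
G_2 = 9. HB_6(9) = 6 + 3. Bump = 10. G_3 = 9.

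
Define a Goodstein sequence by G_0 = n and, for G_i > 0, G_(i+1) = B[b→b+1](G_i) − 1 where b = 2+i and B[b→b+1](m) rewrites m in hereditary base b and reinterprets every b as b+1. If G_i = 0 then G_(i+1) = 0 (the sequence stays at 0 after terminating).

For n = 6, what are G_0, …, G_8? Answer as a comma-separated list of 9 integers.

base 2: 6 = 2^2 + 2; at 3: 3^3 + 3 = 30; next = 29
base 3: 29 = 3^3 + 2; at 4: 4^4 + 2 = 258; next = 257
base 4: 257 = 4^4 + 1; at 5: 5^5 + 1 = 3126; next = 3125
base 5: 3125 = 5^5; at 6: 6^6 = 46656; next = 46655
base 6: 46655 = 5·6^5 + 5·6^4 + 5·6^3 + 5·6^2 + 5·6 + 5; at 7: 5·7^5 + 5·7^4 + 5·7^3 + 5·7^2 + 5·7 + 5 = 98040; next = 98039
base 7: 98039 = 5·7^5 + 5·7^4 + 5·7^3 + 5·7^2 + 5·7 + 4; at 8: 5·8^5 + 5·8^4 + 5·8^3 + 5·8^2 + 5·8 + 4 = 187244; next = 187243
base 8: 187243 = 5·8^5 + 5·8^4 + 5·8^3 + 5·8^2 + 5·8 + 3; at 9: 5·9^5 + 5·9^4 + 5·9^3 + 5·9^2 + 5·9 + 3 = 332148; next = 332147
base 9: 332147 = 5·9^5 + 5·9^4 + 5·9^3 + 5·9^2 + 5·9 + 2; at 10: 5·10^5 + 5·10^4 + 5·10^3 + 5·10^2 + 5·10 + 2 = 555552; next = 555551

6, 29, 257, 3125, 46655, 98039, 187243, 332147, 555551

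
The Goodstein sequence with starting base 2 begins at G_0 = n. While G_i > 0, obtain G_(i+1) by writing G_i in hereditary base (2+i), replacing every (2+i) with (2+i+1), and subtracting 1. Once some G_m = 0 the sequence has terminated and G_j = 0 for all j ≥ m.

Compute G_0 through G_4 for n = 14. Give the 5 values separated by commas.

14, 110, 1281, 18750, 326591

i=0: 14 = 2^(2 + 1) + 2^2 + 2 (b=2); 2→3: 3^(3 + 1) + 3^3 + 3 = 111; 111−1 = 110
i=1: 110 = 3^(3 + 1) + 3^3 + 2 (b=3); 3→4: 4^(4 + 1) + 4^4 + 2 = 1282; 1282−1 = 1281
i=2: 1281 = 4^(4 + 1) + 4^4 + 1 (b=4); 4→5: 5^(5 + 1) + 5^5 + 1 = 18751; 18751−1 = 18750
i=3: 18750 = 5^(5 + 1) + 5^5 (b=5); 5→6: 6^(6 + 1) + 6^6 = 326592; 326592−1 = 326591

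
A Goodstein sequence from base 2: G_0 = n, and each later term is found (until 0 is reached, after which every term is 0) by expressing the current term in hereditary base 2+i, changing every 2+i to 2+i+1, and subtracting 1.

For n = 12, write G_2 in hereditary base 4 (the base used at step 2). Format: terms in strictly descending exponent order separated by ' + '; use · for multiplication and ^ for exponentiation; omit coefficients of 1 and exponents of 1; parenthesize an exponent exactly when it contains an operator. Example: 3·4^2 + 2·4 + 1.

4^(4 + 1) + 2·4^2 + 2·4 + 1

[0] 12 ≡ 2^(2 + 1) + 2^2 (base 2). Lift 3: 108. −1: 107.
[1] 107 ≡ 3^(3 + 1) + 2·3^2 + 2·3 + 2 (base 3). Lift 4: 1066. −1: 1065.
[2] 1065 ≡ 4^(4 + 1) + 2·4^2 + 2·4 + 1 (base 4). Lift 5: 15686. −1: 15685.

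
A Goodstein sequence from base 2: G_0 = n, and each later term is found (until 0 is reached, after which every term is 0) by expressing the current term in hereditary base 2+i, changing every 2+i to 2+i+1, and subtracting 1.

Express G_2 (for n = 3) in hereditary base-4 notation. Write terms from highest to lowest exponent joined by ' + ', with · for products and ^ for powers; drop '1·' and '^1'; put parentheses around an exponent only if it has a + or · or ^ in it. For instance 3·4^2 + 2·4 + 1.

3

base 2: 3 = 2 + 1; at 3: 3 + 1 = 4; next = 3
base 3: 3 = 3; at 4: 4 = 4; next = 3
base 4: 3 = 3; at 5: 3 = 3; next = 2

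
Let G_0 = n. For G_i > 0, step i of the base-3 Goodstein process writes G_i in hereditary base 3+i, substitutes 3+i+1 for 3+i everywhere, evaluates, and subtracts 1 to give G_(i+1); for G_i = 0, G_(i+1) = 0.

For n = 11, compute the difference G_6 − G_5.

(0) 11|_3 = 3^2 + 2 ↦ 4^2 + 2|_4 = 18 ⇒ 17
(1) 17|_4 = 4^2 + 1 ↦ 5^2 + 1|_5 = 26 ⇒ 25
(2) 25|_5 = 5^2 ↦ 6^2|_6 = 36 ⇒ 35
(3) 35|_6 = 5·6 + 5 ↦ 5·7 + 5|_7 = 40 ⇒ 39
(4) 39|_7 = 5·7 + 4 ↦ 5·8 + 4|_8 = 44 ⇒ 43
(5) 43|_8 = 5·8 + 3 ↦ 5·9 + 3|_9 = 48 ⇒ 47

4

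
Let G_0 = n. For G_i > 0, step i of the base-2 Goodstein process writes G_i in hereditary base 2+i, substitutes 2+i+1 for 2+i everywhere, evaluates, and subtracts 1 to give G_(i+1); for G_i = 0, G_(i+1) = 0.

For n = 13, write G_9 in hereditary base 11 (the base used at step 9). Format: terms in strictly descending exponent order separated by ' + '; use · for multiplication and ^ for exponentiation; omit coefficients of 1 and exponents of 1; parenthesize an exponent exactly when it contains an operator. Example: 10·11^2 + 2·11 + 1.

11^(11 + 1) + 3·11^3 + 3·11^2 + 2·11 + 4

step 0: 13 = 2^(2 + 1) + 2^2 + 1; sub 3 for 2: 3^(3 + 1) + 3^3 + 1; = 109; G_1 = 109−1 = 108
step 1: 108 = 3^(3 + 1) + 3^3; sub 4 for 3: 4^(4 + 1) + 4^4; = 1280; G_2 = 1280−1 = 1279
step 2: 1279 = 4^(4 + 1) + 3·4^3 + 3·4^2 + 3·4 + 3; sub 5 for 4: 5^(5 + 1) + 3·5^3 + 3·5^2 + 3·5 + 3; = 16093; G_3 = 16093−1 = 16092
step 3: 16092 = 5^(5 + 1) + 3·5^3 + 3·5^2 + 3·5 + 2; sub 6 for 5: 6^(6 + 1) + 3·6^3 + 3·6^2 + 3·6 + 2; = 280712; G_4 = 280712−1 = 280711
step 4: 280711 = 6^(6 + 1) + 3·6^3 + 3·6^2 + 3·6 + 1; sub 7 for 6: 7^(7 + 1) + 3·7^3 + 3·7^2 + 3·7 + 1; = 5765999; G_5 = 5765999−1 = 5765998
step 5: 5765998 = 7^(7 + 1) + 3·7^3 + 3·7^2 + 3·7; sub 8 for 7: 8^(8 + 1) + 3·8^3 + 3·8^2 + 3·8; = 134219480; G_6 = 134219480−1 = 134219479
step 6: 134219479 = 8^(8 + 1) + 3·8^3 + 3·8^2 + 2·8 + 7; sub 9 for 8: 9^(9 + 1) + 3·9^3 + 3·9^2 + 2·9 + 7; = 3486786856; G_7 = 3486786856−1 = 3486786855
step 7: 3486786855 = 9^(9 + 1) + 3·9^3 + 3·9^2 + 2·9 + 6; sub 10 for 9: 10^(10 + 1) + 3·10^3 + 3·10^2 + 2·10 + 6; = 100000003326; G_8 = 100000003326−1 = 100000003325
step 8: 100000003325 = 10^(10 + 1) + 3·10^3 + 3·10^2 + 2·10 + 5; sub 11 for 10: 11^(11 + 1) + 3·11^3 + 3·11^2 + 2·11 + 5; = 3138428381104; G_9 = 3138428381104−1 = 3138428381103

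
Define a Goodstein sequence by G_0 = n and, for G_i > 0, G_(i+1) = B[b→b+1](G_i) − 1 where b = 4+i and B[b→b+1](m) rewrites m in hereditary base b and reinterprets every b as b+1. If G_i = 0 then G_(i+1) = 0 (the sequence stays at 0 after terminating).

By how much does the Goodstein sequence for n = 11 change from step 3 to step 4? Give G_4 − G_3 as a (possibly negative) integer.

1

11 —HB4→ 2·4 + 3 —bump→ 2·5 + 3 = 13 —(−1)→ 12
12 —HB5→ 2·5 + 2 —bump→ 2·6 + 2 = 14 —(−1)→ 13
13 —HB6→ 2·6 + 1 —bump→ 2·7 + 1 = 15 —(−1)→ 14
14 —HB7→ 2·7 —bump→ 2·8 = 16 —(−1)→ 15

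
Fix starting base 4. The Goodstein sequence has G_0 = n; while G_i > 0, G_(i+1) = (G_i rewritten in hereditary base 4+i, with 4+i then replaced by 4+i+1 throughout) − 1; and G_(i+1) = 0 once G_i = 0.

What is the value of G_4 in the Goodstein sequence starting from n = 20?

i=0: 20 = 4^2 + 4 (b=4); 4→5: 5^2 + 5 = 30; 30−1 = 29
i=1: 29 = 5^2 + 4 (b=5); 5→6: 6^2 + 4 = 40; 40−1 = 39
i=2: 39 = 6^2 + 3 (b=6); 6→7: 7^2 + 3 = 52; 52−1 = 51
i=3: 51 = 7^2 + 2 (b=7); 7→8: 8^2 + 2 = 66; 66−1 = 65
i=4: 65 = 8^2 + 1 (b=8); 8→9: 9^2 + 1 = 82; 82−1 = 81

65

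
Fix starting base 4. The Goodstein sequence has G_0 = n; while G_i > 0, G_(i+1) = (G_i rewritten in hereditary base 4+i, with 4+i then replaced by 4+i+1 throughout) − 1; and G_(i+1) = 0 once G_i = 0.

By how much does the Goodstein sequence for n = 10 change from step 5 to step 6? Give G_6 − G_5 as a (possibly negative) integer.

0

i=0: 10 = 2·4 + 2 (b=4); 4→5: 2·5 + 2 = 12; 12−1 = 11
i=1: 11 = 2·5 + 1 (b=5); 5→6: 2·6 + 1 = 13; 13−1 = 12
i=2: 12 = 2·6 (b=6); 6→7: 2·7 = 14; 14−1 = 13
i=3: 13 = 7 + 6 (b=7); 7→8: 8 + 6 = 14; 14−1 = 13
i=4: 13 = 8 + 5 (b=8); 8→9: 9 + 5 = 14; 14−1 = 13
i=5: 13 = 9 + 4 (b=9); 9→10: 10 + 4 = 14; 14−1 = 13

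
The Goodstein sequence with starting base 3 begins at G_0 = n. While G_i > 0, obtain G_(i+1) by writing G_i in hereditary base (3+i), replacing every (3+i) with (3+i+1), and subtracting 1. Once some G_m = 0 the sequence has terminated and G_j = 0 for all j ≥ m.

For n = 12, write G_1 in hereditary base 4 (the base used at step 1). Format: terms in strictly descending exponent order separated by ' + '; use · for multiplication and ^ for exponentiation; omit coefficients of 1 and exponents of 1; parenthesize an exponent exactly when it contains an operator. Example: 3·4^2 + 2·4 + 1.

4^2 + 3

step 0: 12 = 3^2 + 3; sub 4 for 3: 4^2 + 4; = 20; G_1 = 20−1 = 19
step 1: 19 = 4^2 + 3; sub 5 for 4: 5^2 + 3; = 28; G_2 = 28−1 = 27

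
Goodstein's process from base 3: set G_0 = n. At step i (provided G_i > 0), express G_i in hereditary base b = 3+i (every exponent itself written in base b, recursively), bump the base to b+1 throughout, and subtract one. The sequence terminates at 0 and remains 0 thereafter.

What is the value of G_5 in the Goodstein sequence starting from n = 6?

(0) 6|_3 = 2·3 ↦ 2·4|_4 = 8 ⇒ 7
(1) 7|_4 = 4 + 3 ↦ 5 + 3|_5 = 8 ⇒ 7
(2) 7|_5 = 5 + 2 ↦ 6 + 2|_6 = 8 ⇒ 7
(3) 7|_6 = 6 + 1 ↦ 7 + 1|_7 = 8 ⇒ 7
(4) 7|_7 = 7 ↦ 8|_8 = 8 ⇒ 7
(5) 7|_8 = 7 ↦ 7|_9 = 7 ⇒ 6

7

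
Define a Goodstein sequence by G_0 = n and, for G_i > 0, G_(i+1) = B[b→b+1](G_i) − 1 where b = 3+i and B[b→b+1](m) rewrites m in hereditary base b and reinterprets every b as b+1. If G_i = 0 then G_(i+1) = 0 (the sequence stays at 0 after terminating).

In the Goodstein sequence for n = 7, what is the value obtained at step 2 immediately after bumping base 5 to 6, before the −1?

7 —HB3→ 2·3 + 1 —bump→ 2·4 + 1 = 9 —(−1)→ 8
8 —HB4→ 2·4 —bump→ 2·5 = 10 —(−1)→ 9
9 —HB5→ 5 + 4 —bump→ 6 + 4 = 10 —(−1)→ 9

10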